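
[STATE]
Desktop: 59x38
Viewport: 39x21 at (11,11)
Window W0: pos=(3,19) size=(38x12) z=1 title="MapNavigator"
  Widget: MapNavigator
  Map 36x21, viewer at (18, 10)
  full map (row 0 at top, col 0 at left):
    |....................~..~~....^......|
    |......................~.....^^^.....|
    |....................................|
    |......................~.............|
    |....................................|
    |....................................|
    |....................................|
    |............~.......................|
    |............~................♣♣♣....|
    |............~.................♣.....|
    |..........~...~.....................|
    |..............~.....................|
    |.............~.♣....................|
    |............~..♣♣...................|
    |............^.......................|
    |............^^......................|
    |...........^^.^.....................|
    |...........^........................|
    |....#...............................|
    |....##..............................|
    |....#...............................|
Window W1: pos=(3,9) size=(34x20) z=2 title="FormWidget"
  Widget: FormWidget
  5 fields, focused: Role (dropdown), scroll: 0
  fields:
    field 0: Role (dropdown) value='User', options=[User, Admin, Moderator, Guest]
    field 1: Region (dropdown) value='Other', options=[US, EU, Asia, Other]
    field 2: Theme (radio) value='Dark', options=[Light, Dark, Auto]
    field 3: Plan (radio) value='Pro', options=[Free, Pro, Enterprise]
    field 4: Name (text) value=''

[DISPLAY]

─────────────────────────┨             
       [User           ▼]┃             
n:     [Other          ▼]┃             
:      ( ) Light  (●) Dar┃             
       ( ) Free  (●) Pro ┃             
       [                ]┃             
                         ┃             
                         ┃             
                         ┃━━━┓         
                         ┃   ┃         
                         ┃───┨         
                         ┃...┃         
                         ┃...┃         
                         ┃...┃         
                         ┃...┃         
                         ┃...┃         
                         ┃...┃         
━━━━━━━━━━━━━━━━━━━━━━━━━┛...┃         
.....~..♣♣...................┃         
━━━━━━━━━━━━━━━━━━━━━━━━━━━━━┛         
                                       


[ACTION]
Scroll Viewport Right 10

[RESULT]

────────────────┨                      
ser           ▼]┃                      
ther          ▼]┃                      
) Light  (●) Dar┃                      
) Free  (●) Pro ┃                      
               ]┃                      
                ┃                      
                ┃                      
                ┃━━━┓                  
                ┃   ┃                  
                ┃───┨                  
                ┃...┃                  
                ┃...┃                  
                ┃...┃                  
                ┃...┃                  
                ┃...┃                  
                ┃...┃                  
━━━━━━━━━━━━━━━━┛...┃                  
♣...................┃                  
━━━━━━━━━━━━━━━━━━━━┛                  
                                       


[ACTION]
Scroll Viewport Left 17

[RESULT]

┠────────────────────────────────┨     
┃> Role:       [User           ▼]┃     
┃  Region:     [Other          ▼]┃     
┃  Theme:      ( ) Light  (●) Dar┃     
┃  Plan:       ( ) Free  (●) Pro ┃     
┃  Name:       [                ]┃     
┃                                ┃     
┃                                ┃     
┃                                ┃━━━┓ 
┃                                ┃   ┃ 
┃                                ┃───┨ 
┃                                ┃...┃ 
┃                                ┃...┃ 
┃                                ┃...┃ 
┃                                ┃...┃ 
┃                                ┃...┃ 
┃                                ┃...┃ 
┗━━━━━━━━━━━━━━━━━━━━━━━━━━━━━━━━┛...┃ 
┃............~..♣♣...................┃ 
┗━━━━━━━━━━━━━━━━━━━━━━━━━━━━━━━━━━━━┛ 
                                       


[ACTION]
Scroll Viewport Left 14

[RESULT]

   ┠────────────────────────────────┨  
   ┃> Role:       [User           ▼]┃  
   ┃  Region:     [Other          ▼]┃  
   ┃  Theme:      ( ) Light  (●) Dar┃  
   ┃  Plan:       ( ) Free  (●) Pro ┃  
   ┃  Name:       [                ]┃  
   ┃                                ┃  
   ┃                                ┃  
   ┃                                ┃━━
   ┃                                ┃  
   ┃                                ┃──
   ┃                                ┃..
   ┃                                ┃..
   ┃                                ┃..
   ┃                                ┃..
   ┃                                ┃..
   ┃                                ┃..
   ┗━━━━━━━━━━━━━━━━━━━━━━━━━━━━━━━━┛..
   ┃............~..♣♣..................
   ┗━━━━━━━━━━━━━━━━━━━━━━━━━━━━━━━━━━━
                                       


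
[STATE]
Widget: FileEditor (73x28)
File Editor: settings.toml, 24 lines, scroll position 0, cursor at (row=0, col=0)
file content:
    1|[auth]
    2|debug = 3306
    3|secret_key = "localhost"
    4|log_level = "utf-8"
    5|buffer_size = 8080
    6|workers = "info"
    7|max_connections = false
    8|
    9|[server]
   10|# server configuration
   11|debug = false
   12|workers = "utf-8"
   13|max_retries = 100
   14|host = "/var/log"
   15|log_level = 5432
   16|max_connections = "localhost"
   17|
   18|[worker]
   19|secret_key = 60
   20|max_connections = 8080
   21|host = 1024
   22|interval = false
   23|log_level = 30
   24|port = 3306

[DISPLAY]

█auth]                                                                  ▲
debug = 3306                                                            █
secret_key = "localhost"                                                ░
log_level = "utf-8"                                                     ░
buffer_size = 8080                                                      ░
workers = "info"                                                        ░
max_connections = false                                                 ░
                                                                        ░
[server]                                                                ░
# server configuration                                                  ░
debug = false                                                           ░
workers = "utf-8"                                                       ░
max_retries = 100                                                       ░
host = "/var/log"                                                       ░
log_level = 5432                                                        ░
max_connections = "localhost"                                           ░
                                                                        ░
[worker]                                                                ░
secret_key = 60                                                         ░
max_connections = 8080                                                  ░
host = 1024                                                             ░
interval = false                                                        ░
log_level = 30                                                          ░
port = 3306                                                             ░
                                                                        ░
                                                                        ░
                                                                        ░
                                                                        ▼


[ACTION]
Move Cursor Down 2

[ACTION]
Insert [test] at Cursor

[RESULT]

[auth]                                                                  ▲
debug = 3306                                                            █
test█ecret_key = "localhost"                                            ░
log_level = "utf-8"                                                     ░
buffer_size = 8080                                                      ░
workers = "info"                                                        ░
max_connections = false                                                 ░
                                                                        ░
[server]                                                                ░
# server configuration                                                  ░
debug = false                                                           ░
workers = "utf-8"                                                       ░
max_retries = 100                                                       ░
host = "/var/log"                                                       ░
log_level = 5432                                                        ░
max_connections = "localhost"                                           ░
                                                                        ░
[worker]                                                                ░
secret_key = 60                                                         ░
max_connections = 8080                                                  ░
host = 1024                                                             ░
interval = false                                                        ░
log_level = 30                                                          ░
port = 3306                                                             ░
                                                                        ░
                                                                        ░
                                                                        ░
                                                                        ▼


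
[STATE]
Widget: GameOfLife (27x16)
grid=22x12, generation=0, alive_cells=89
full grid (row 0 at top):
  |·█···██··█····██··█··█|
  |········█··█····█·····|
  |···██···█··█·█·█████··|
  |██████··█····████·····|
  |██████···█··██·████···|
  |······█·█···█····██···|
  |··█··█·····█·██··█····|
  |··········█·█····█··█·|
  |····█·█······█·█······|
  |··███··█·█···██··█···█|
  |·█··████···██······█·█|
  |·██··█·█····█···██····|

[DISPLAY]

Gen: 0                     
·█···██··█····██··█··█     
········█··█····█·····     
···██···█··█·█·█████··     
██████··█····████·····     
██████···█··██·████···     
······█·█···█····██···     
··█··█·····█·██··█····     
··········█·█····█··█·     
····█·█······█·█······     
··███··█·█···██··█···█     
·█··████···██······█·█     
·██··█·█····█···██····     
                           
                           
                           


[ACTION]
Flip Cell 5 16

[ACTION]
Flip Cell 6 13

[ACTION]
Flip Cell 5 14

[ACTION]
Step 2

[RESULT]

Gen: 2                     
········██············     
····██·█··█···········     
····██············██··     
██········█·······██··     
······█··█████········     
······█·█·█···········     
··········█····█······     
····██········█·█·····     
····███····█··········     
······███··█··███··█··     
·█·█···█···█·····█·█··     
·██···█····██····█····     
                           
                           
                           


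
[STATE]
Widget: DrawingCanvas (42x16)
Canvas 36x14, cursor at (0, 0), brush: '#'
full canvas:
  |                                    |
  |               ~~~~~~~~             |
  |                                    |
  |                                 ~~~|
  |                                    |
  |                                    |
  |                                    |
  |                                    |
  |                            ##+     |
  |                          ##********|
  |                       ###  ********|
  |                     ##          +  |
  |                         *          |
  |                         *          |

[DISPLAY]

+                                         
               ~~~~~~~~                   
                                          
                                 ~~~      
                                          
                                          
                                          
                                          
                            ##+           
                          ##********      
                       ###  ********      
                     ##          +        
                         *                
                         *                
                                          
                                          


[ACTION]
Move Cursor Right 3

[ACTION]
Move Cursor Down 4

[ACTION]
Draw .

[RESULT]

                                          
               ~~~~~~~~                   
                                          
                                 ~~~      
   .                                      
                                          
                                          
                                          
                            ##+           
                          ##********      
                       ###  ********      
                     ##          +        
                         *                
                         *                
                                          
                                          


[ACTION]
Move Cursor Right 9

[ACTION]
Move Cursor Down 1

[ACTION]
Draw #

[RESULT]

                                          
               ~~~~~~~~                   
                                          
                                 ~~~      
   .                                      
            #                             
                                          
                                          
                            ##+           
                          ##********      
                       ###  ********      
                     ##          +        
                         *                
                         *                
                                          
                                          


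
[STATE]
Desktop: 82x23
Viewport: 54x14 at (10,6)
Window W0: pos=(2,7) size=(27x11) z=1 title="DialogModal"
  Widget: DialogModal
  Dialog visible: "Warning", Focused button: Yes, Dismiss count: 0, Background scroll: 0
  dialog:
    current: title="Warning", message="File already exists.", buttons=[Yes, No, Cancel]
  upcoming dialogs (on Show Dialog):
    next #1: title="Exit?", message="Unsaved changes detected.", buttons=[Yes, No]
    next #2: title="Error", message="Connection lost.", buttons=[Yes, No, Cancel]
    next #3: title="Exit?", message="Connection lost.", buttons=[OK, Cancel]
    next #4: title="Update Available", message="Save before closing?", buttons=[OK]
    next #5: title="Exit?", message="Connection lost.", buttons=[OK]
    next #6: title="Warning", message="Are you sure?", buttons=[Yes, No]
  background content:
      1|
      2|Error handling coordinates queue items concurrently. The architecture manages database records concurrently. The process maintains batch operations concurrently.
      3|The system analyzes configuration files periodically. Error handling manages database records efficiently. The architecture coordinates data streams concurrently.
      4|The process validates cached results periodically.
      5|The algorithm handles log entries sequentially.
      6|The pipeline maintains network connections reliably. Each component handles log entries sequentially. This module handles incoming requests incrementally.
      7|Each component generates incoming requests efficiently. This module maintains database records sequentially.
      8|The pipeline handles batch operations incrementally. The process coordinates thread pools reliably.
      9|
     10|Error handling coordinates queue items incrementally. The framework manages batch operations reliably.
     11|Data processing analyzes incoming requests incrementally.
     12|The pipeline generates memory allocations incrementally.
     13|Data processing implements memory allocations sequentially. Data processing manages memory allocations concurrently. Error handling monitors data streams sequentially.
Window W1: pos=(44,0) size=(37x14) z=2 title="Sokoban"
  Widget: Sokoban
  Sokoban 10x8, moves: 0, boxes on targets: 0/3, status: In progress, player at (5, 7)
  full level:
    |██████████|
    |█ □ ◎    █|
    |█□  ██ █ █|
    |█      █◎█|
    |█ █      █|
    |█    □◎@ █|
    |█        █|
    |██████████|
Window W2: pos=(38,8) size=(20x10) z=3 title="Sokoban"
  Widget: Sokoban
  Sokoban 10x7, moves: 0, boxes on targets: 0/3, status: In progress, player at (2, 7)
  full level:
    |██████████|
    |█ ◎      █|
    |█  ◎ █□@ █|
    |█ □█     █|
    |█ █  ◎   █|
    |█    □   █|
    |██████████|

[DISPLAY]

                                  ┃█      █◎█         
━━━━━━━━━━━━━━━━━━┓               ┃█ █      █         
Modal             ┃         ┏━━━━━━━━━━━━━━━━━━┓      
──────────────────┨         ┃ Sokoban          ┃      
                  ┃         ┠──────────────────┨      
───────────────┐te┃         ┃██████████        ┃      
  Warning      │fi┃         ┃█ ◎      █        ┃      
 already exists│ac┃         ┃█  ◎ █□@ █        ┃━━━━━━
]  No   Cancel │og┃         ┃█ □█     █        ┃      
───────────────┘ne┃         ┃█ █  ◎   █        ┃      
mponent generates ┃         ┃█    □   █        ┃      
━━━━━━━━━━━━━━━━━━┛         ┗━━━━━━━━━━━━━━━━━━┛      
                                                      
                                                      


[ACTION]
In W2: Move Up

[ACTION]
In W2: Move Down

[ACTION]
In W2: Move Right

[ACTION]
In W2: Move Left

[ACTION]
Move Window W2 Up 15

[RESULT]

                            ┃█ □█     █        ┃      
━━━━━━━━━━━━━━━━━━┓         ┃█ █  ◎   █        ┃      
Modal             ┃         ┃█    □   █        ┃      
──────────────────┨         ┗━━━━━━━━━━━━━━━━━━┛      
                  ┃               ┃██████████         
───────────────┐te┃               ┃Moves: 0  0/3      
  Warning      │fi┃               ┃                   
 already exists│ac┃               ┗━━━━━━━━━━━━━━━━━━━
]  No   Cancel │og┃                                   
───────────────┘ne┃                                   
mponent generates ┃                                   
━━━━━━━━━━━━━━━━━━┛                                   
                                                      
                                                      


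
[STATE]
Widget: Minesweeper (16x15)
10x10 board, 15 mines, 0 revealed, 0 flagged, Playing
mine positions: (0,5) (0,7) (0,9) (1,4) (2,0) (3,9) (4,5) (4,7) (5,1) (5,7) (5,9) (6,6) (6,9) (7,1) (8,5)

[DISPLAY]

■■■■■■■■■■      
■■■■■■■■■■      
■■■■■■■■■■      
■■■■■■■■■■      
■■■■■■■■■■      
■■■■■■■■■■      
■■■■■■■■■■      
■■■■■■■■■■      
■■■■■■■■■■      
■■■■■■■■■■      
                
                
                
                
                


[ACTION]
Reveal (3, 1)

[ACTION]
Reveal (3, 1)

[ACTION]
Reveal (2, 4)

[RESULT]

■■■■■■■■■■      
■■■■■■■■■■      
■■■■1■■■■■      
■1■■■■■■■■      
■■■■■■■■■■      
■■■■■■■■■■      
■■■■■■■■■■      
■■■■■■■■■■      
■■■■■■■■■■      
■■■■■■■■■■      
                
                
                
                
                


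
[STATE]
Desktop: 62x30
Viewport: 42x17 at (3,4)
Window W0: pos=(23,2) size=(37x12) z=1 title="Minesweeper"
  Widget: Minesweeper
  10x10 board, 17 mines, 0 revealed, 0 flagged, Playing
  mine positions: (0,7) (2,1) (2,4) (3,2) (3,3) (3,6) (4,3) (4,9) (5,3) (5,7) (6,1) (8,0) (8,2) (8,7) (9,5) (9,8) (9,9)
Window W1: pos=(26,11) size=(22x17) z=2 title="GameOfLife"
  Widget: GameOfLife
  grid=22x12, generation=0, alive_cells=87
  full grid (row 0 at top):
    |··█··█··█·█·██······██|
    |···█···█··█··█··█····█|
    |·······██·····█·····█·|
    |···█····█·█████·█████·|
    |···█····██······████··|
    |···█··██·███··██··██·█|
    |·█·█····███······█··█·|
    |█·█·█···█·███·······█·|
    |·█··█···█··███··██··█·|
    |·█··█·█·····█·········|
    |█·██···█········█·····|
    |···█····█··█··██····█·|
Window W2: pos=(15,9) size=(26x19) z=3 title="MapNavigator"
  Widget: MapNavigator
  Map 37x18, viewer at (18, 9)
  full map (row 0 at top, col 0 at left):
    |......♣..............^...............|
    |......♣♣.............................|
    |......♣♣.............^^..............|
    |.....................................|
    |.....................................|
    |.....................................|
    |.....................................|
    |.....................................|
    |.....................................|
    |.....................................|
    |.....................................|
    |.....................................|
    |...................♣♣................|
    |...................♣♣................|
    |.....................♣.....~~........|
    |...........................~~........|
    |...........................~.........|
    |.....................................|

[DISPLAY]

                    ┠─────────────────────
                    ┃■■■■■■■■■■           
                    ┃■■■■■■■■■■           
                    ┃■■■■■■■■■■           
                    ┃■■■■■■■■■■           
            ┏━━━━━━━━━━━━━━━━━━━━━━━━┓    
            ┃ MapNavigator           ┃    
            ┠────────────────────────┨━━━━
            ┃♣♣.............^^.......┃    
            ┃........................┃────
            ┃........................┃    
            ┃........................┃····
            ┃........................┃·█··
            ┃........................┃····
            ┃........................┃·███
            ┃............@...........┃·███
            ┃........................┃█··█


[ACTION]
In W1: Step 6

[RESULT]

                    ┠─────────────────────
                    ┃■■■■■■■■■■           
                    ┃■■■■■■■■■■           
                    ┃■■■■■■■■■■           
                    ┃■■■■■■■■■■           
            ┏━━━━━━━━━━━━━━━━━━━━━━━━┓    
            ┃ MapNavigator           ┃    
            ┠────────────────────────┨━━━━
            ┃♣♣.............^^.......┃    
            ┃........................┃────
            ┃........................┃    
            ┃........................┃····
            ┃........................┃···█
            ┃........................┃···█
            ┃........................┃█·█·
            ┃............@...........┃··█·
            ┃........................┃█···


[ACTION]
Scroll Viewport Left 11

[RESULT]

                       ┠──────────────────
                       ┃■■■■■■■■■■        
                       ┃■■■■■■■■■■        
                       ┃■■■■■■■■■■        
                       ┃■■■■■■■■■■        
               ┏━━━━━━━━━━━━━━━━━━━━━━━━┓ 
               ┃ MapNavigator           ┃ 
               ┠────────────────────────┨━
               ┃♣♣.............^^.......┃ 
               ┃........................┃─
               ┃........................┃ 
               ┃........................┃·
               ┃........................┃·
               ┃........................┃·
               ┃........................┃█
               ┃............@...........┃·
               ┃........................┃█


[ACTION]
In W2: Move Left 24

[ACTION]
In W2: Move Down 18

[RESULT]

                       ┠──────────────────
                       ┃■■■■■■■■■■        
                       ┃■■■■■■■■■■        
                       ┃■■■■■■■■■■        
                       ┃■■■■■■■■■■        
               ┏━━━━━━━━━━━━━━━━━━━━━━━━┓ 
               ┃ MapNavigator           ┃ 
               ┠────────────────────────┨━
               ┃            ............┃ 
               ┃            ............┃─
               ┃            ............┃ 
               ┃            ............┃·
               ┃            ............┃·
               ┃            ............┃·
               ┃            ............┃█
               ┃            @...........┃·
               ┃                        ┃█


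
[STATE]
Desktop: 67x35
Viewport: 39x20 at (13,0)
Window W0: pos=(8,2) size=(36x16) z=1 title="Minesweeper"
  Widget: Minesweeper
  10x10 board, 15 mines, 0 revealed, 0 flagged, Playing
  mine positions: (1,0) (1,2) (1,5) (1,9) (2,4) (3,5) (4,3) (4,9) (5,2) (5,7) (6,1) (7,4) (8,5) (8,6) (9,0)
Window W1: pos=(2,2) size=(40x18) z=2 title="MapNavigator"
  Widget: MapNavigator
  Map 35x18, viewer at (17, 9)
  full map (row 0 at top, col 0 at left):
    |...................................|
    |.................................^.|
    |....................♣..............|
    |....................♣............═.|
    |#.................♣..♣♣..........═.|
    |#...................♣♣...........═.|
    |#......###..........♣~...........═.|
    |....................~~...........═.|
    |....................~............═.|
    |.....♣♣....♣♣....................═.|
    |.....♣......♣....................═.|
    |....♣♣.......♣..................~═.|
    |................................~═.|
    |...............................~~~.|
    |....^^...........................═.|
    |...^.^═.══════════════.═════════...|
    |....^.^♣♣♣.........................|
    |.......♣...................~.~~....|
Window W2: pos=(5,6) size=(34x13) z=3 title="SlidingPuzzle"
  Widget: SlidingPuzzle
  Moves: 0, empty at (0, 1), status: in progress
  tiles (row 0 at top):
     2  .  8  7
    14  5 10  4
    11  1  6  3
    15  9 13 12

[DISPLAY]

                                       
                                       
━━━━━━━━━━━━━━━━━━━━━━━━━━━━┓━┓        
tor                         ┃ ┃        
────────────────────────────┨─┨        
............♣.............. ┃ ┃        
━━━━━━━━━━━━━━━━━━━━━━━━━┓. ┃ ┃        
gPuzzle                  ┃. ┃ ┃        
─────────────────────────┨. ┃ ┃        
───┬────┬────┐           ┃. ┃ ┃        
   │  8 │  7 │           ┃. ┃ ┃        
───┼────┼────┤           ┃. ┃ ┃        
 5 │ 10 │  4 │           ┃. ┃ ┃        
───┼────┼────┤           ┃. ┃ ┃        
 1 │  6 │  3 │           ┃. ┃ ┃        
───┼────┼────┤           ┃. ┃ ┃        
 9 │ 13 │ 12 │           ┃. ┃ ┃        
───┴────┴────┘           ┃. ┃━┛        
━━━━━━━━━━━━━━━━━━━━━━━━━┛. ┃          
━━━━━━━━━━━━━━━━━━━━━━━━━━━━┛          


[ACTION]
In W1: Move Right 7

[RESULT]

                                       
                                       
━━━━━━━━━━━━━━━━━━━━━━━━━━━━┓━┓        
tor                         ┃ ┃        
────────────────────────────┨─┨        
.....♣..............        ┃ ┃        
━━━━━━━━━━━━━━━━━━━━━━━━━┓  ┃ ┃        
gPuzzle                  ┃  ┃ ┃        
─────────────────────────┨  ┃ ┃        
───┬────┬────┐           ┃  ┃ ┃        
   │  8 │  7 │           ┃  ┃ ┃        
───┼────┼────┤           ┃  ┃ ┃        
 5 │ 10 │  4 │           ┃  ┃ ┃        
───┼────┼────┤           ┃  ┃ ┃        
 1 │  6 │  3 │           ┃  ┃ ┃        
───┼────┼────┤           ┃  ┃ ┃        
 9 │ 13 │ 12 │           ┃  ┃ ┃        
───┴────┴────┘           ┃  ┃━┛        
━━━━━━━━━━━━━━━━━━━━━━━━━┛  ┃          
━━━━━━━━━━━━━━━━━━━━━━━━━━━━┛          


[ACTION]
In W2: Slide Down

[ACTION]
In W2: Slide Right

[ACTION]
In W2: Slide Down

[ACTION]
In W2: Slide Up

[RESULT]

                                       
                                       
━━━━━━━━━━━━━━━━━━━━━━━━━━━━┓━┓        
tor                         ┃ ┃        
────────────────────────────┨─┨        
.....♣..............        ┃ ┃        
━━━━━━━━━━━━━━━━━━━━━━━━━┓  ┃ ┃        
gPuzzle                  ┃  ┃ ┃        
─────────────────────────┨  ┃ ┃        
───┬────┬────┐           ┃  ┃ ┃        
 2 │  8 │  7 │           ┃  ┃ ┃        
───┼────┼────┤           ┃  ┃ ┃        
 5 │ 10 │  4 │           ┃  ┃ ┃        
───┼────┼────┤           ┃  ┃ ┃        
 1 │  6 │  3 │           ┃  ┃ ┃        
───┼────┼────┤           ┃  ┃ ┃        
 9 │ 13 │ 12 │           ┃  ┃ ┃        
───┴────┴────┘           ┃  ┃━┛        
━━━━━━━━━━━━━━━━━━━━━━━━━┛  ┃          
━━━━━━━━━━━━━━━━━━━━━━━━━━━━┛          


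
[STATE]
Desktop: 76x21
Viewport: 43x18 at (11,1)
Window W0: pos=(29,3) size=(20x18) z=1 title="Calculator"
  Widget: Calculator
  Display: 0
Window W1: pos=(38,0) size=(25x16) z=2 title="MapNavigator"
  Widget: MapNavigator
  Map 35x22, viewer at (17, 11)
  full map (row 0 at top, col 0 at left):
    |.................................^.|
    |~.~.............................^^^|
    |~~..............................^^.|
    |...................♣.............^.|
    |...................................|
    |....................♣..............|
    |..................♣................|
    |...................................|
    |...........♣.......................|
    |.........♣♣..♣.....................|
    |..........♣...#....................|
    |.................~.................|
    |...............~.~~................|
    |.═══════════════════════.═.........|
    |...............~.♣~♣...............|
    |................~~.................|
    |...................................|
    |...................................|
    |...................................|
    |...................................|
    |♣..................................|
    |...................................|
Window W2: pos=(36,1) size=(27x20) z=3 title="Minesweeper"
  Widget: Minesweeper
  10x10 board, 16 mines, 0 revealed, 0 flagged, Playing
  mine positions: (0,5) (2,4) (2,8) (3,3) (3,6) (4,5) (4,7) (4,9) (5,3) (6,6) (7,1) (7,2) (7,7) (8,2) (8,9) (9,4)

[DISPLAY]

                         ┏━━━━━━━━━━━━━━━━━
                         ┃ Minesweeper     
                  ┏━━━━━━┠─────────────────
                  ┃ Calcu┃■■■■■■■■■■       
                  ┠──────┃■■■■■■■■■■       
                  ┃      ┃■■■■■■■■■■       
                  ┃┌───┬─┃■■■■■■■■■■       
                  ┃│ 7 │ ┃■■■■■■■■■■       
                  ┃├───┼─┃■■■■■■■■■■       
                  ┃│ 4 │ ┃■■■■■■■■■■       
                  ┃├───┼─┃■■■■■■■■■■       
                  ┃│ 1 │ ┃■■■■■■■■■■       
                  ┃├───┼─┃■■■■■■■■■■       
                  ┃│ 0 │ ┃                 
                  ┃├───┼─┃                 
                  ┃│ C │ ┃                 
                  ┃└───┴─┃                 
                  ┃      ┃                 


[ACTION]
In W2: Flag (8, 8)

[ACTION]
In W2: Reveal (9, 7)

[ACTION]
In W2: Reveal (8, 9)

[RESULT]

                         ┏━━━━━━━━━━━━━━━━━
                         ┃ Minesweeper     
                  ┏━━━━━━┠─────────────────
                  ┃ Calcu┃■■■■■✹■■■■       
                  ┠──────┃■■■■■■■■■■       
                  ┃      ┃■■■■✹■■■✹■       
                  ┃┌───┬─┃■■■✹■■✹■■■       
                  ┃│ 7 │ ┃■■■■■✹■✹■✹       
                  ┃├───┼─┃■■■✹■■■■■■       
                  ┃│ 4 │ ┃■■■■■■✹■■■       
                  ┃├───┼─┃■✹✹■■■■✹■■       
                  ┃│ 1 │ ┃■■✹■■1112✹       
                  ┃├───┼─┃■■■■✹1  1■       
                  ┃│ 0 │ ┃                 
                  ┃├───┼─┃                 
                  ┃│ C │ ┃                 
                  ┃└───┴─┃                 
                  ┃      ┃                 


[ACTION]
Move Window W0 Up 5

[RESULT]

                  ┃ Calcu┏━━━━━━━━━━━━━━━━━
                  ┠──────┃ Minesweeper     
                  ┃      ┠─────────────────
                  ┃┌───┬─┃■■■■■✹■■■■       
                  ┃│ 7 │ ┃■■■■■■■■■■       
                  ┃├───┼─┃■■■■✹■■■✹■       
                  ┃│ 4 │ ┃■■■✹■■✹■■■       
                  ┃├───┼─┃■■■■■✹■✹■✹       
                  ┃│ 1 │ ┃■■■✹■■■■■■       
                  ┃├───┼─┃■■■■■■✹■■■       
                  ┃│ 0 │ ┃■✹✹■■■■✹■■       
                  ┃├───┼─┃■■✹■■1112✹       
                  ┃│ C │ ┃■■■■✹1  1■       
                  ┃└───┴─┃                 
                  ┃      ┃                 
                  ┃      ┃                 
                  ┗━━━━━━┃                 
                         ┃                 
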